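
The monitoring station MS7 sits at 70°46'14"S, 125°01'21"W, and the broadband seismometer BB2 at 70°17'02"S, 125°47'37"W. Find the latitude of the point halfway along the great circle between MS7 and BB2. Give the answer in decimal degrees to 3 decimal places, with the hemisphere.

70.528°S

MS7: φ = -70.77056°, λ = -125.02250°
BB2: φ = -70.28389°, λ = -125.79361°
Bx = cos φ₂ cos Δλ = 0.337329,  By = cos φ₂ sin Δλ = -0.004540
φₘ = atan2(sin φ₁ + sin φ₂, √((cos φ₁ + Bx)² + By²)) = -70.52763°
λₘ = λ₁ + atan2(By, cos φ₁ + Bx) = -125.41269°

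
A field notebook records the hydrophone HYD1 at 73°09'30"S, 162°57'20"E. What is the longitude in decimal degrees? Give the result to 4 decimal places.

162° + 57′/60 + 20″/3600 = 162 + 0.95000 + 0.00556 = 162.9556°

162.9556°E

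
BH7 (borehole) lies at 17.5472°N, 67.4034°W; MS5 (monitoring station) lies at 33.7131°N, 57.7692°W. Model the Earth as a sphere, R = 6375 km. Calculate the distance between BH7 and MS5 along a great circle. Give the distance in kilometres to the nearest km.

2039 km

Δφ = 16.1659°,  Δλ = 9.6342°
a = sin²(Δφ/2) + cos φ₁ cos φ₂ sin²(Δλ/2) = 0.025363
c = 2·arcsin(√a) = 0.319879 rad = 18.3277°
d = R·c = 6375 × 0.319879 = 2039.2 km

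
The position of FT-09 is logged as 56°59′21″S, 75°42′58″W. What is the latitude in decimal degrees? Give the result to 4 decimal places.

56.9892°S

56° + 59′/60 + 21″/3600 = 56 + 0.98333 + 0.00583 = 56.9892°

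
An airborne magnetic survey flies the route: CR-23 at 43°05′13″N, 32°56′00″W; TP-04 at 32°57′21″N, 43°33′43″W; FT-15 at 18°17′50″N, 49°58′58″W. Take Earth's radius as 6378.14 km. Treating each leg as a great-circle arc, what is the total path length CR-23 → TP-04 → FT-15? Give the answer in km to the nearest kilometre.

CR-23: φ = +43.08694°, λ = -32.93333°
TP-04: φ = +32.95583°, λ = -43.56194°
FT-15: φ = +18.29722°, λ = -49.98278°
CR-23→TP-04: c = 0.228999 rad, d = 1460.59 km
TP-04→FT-15: c = 0.274895 rad, d = 1753.32 km
Total = 1460.59 + 1753.32 = 3213.91 km

3214 km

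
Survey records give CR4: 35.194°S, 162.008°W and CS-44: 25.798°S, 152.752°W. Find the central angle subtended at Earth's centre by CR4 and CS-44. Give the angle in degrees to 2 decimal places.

Δφ = 9.3960°,  Δλ = 9.2560°
a = sin²(Δφ/2) + cos φ₁ cos φ₂ sin²(Δλ/2) = 0.011498
c = 2·arcsin(√a) = 0.214872 rad = 12.3113°

12.31°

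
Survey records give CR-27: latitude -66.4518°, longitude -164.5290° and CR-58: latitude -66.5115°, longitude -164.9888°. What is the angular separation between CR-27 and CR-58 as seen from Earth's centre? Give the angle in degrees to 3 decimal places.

0.193°

Δφ = -0.0597°,  Δλ = -0.4598°
a = sin²(Δφ/2) + cos φ₁ cos φ₂ sin²(Δλ/2) = 0.000003
c = 2·arcsin(√a) = 0.003368 rad = 0.1929°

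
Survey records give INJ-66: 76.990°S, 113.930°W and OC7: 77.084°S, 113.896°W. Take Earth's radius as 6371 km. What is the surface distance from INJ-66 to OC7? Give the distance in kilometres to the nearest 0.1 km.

Δφ = -0.0940°,  Δλ = 0.0340°
a = sin²(Δφ/2) + cos φ₁ cos φ₂ sin²(Δλ/2) = 0.000001
c = 2·arcsin(√a) = 0.001646 rad = 0.0943°
d = R·c = 6371 × 0.001646 = 10.5 km

10.5 km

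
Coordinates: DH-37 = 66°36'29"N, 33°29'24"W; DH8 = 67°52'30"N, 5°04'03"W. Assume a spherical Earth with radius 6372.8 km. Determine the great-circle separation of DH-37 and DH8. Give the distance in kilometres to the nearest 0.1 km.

DH-37: φ = +66.60806°, λ = -33.49000°
DH8: φ = +67.87500°, λ = -5.06750°
Δφ = 1.2669°,  Δλ = 28.4225°
a = sin²(Δφ/2) + cos φ₁ cos φ₂ sin²(Δλ/2) = 0.009134
c = 2·arcsin(√a) = 0.191438 rad = 10.9686°
d = R·c = 6372.8 × 0.191438 = 1220.0 km

1220.0 km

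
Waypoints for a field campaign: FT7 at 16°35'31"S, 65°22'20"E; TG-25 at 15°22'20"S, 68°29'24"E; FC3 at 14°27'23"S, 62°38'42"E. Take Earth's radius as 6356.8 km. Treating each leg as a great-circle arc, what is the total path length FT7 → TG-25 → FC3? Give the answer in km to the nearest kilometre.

994 km

FT7: φ = -16.59194°, λ = +65.37222°
TG-25: φ = -15.37222°, λ = +68.49000°
FC3: φ = -14.45639°, λ = +62.64500°
FT7→TG-25: c = 0.056476 rad, d = 359.01 km
TG-25→FC3: c = 0.099861 rad, d = 634.80 km
Total = 359.01 + 634.80 = 993.81 km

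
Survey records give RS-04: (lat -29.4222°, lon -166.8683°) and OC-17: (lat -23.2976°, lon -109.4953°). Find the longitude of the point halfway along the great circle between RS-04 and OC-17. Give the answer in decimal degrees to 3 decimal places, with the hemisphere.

Bx = cos φ₂ cos Δλ = 0.495206,  By = cos φ₂ sin Δλ = 0.773528
φₘ = atan2(sin φ₁ + sin φ₂, √((cos φ₁ + Bx)² + By²)) = -29.45796°
λₘ = λ₁ + atan2(By, cos φ₁ + Bx) = -137.35074°

137.351°W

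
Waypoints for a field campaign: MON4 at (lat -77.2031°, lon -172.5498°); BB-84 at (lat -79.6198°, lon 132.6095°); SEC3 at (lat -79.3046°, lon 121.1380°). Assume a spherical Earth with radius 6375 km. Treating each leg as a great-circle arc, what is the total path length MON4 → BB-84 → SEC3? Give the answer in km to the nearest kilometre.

1441 km

MON4→BB-84: c = 0.189050 rad, d = 1205.19 km
BB-84→SEC3: c = 0.036965 rad, d = 235.65 km
Total = 1205.19 + 235.65 = 1440.84 km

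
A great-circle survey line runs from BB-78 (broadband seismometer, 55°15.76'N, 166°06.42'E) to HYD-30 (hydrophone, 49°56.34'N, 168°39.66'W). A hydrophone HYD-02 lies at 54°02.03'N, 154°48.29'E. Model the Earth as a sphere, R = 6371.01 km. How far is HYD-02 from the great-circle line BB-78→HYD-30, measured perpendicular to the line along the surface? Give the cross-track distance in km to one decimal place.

187.9 km

BB-78: φ = +55.26267°, λ = +166.10700°
HYD-30: φ = +49.93900°, λ = -168.66100°
HYD-02: φ = +54.03383°, λ = +154.80483°
δ₁₃ = central angle BB-78→HYD-02 = 0.115995 rad  (haversine)
θ₁₃ = bearing BB-78→HYD-02 = 264.006°,  θ₁₂ = bearing BB-78→HYD-30 = 98.769°
dₓₜ = R·arcsin(sin δ₁₃ · sin(θ₁₃ − θ₁₂)) = 6371.01·arcsin(0.11574·sin(165.237°)) = 187.919 km
|dₓₜ| = 187.919 km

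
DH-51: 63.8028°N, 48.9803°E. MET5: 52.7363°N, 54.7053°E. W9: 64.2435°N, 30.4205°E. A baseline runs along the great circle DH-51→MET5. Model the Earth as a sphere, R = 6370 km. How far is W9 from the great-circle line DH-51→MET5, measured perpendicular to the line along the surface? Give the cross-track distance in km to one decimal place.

δ₁₃ = central angle DH-51→W9 = 0.141586 rad  (haversine)
θ₁₃ = bearing DH-51→W9 = 281.432°,  θ₁₂ = bearing DH-51→MET5 = 162.298°
dₓₜ = R·arcsin(sin δ₁₃ · sin(θ₁₃ − θ₁₂)) = 6370·arcsin(0.14111·sin(119.134°)) = 787.172 km
|dₓₜ| = 787.172 km

787.2 km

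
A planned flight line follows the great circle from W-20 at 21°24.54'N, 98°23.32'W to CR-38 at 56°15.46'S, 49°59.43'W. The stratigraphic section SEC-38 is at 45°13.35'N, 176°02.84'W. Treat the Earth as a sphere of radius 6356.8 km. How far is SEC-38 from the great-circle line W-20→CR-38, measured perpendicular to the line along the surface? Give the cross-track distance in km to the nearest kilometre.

2436 km

W-20: φ = +21.40900°, λ = -98.38867°
CR-38: φ = -56.25767°, λ = -49.99050°
SEC-38: φ = +45.22250°, λ = -176.04733°
δ₁₃ = central angle W-20→SEC-38 = 1.160078 rad  (haversine)
θ₁₃ = bearing W-20→SEC-38 = 311.367°,  θ₁₂ = bearing W-20→CR-38 = 155.437°
dₓₜ = R·arcsin(sin δ₁₃ · sin(θ₁₃ − θ₁₂)) = 6356.8·arcsin(0.91683·sin(155.929°)) = 2436.271 km
|dₓₜ| = 2436.271 km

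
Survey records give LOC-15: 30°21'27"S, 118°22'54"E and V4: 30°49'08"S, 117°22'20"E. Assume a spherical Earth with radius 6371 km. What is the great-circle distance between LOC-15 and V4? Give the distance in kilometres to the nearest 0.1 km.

109.4 km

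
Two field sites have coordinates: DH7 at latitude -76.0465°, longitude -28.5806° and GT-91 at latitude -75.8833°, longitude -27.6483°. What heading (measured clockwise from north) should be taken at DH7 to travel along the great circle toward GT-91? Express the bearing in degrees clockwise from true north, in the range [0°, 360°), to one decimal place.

Δλ = 0.9323°
y = sin Δλ · cos φ₂ = 0.003968
x = cos φ₁ sin φ₂ − sin φ₁ cos φ₂ cos Δλ = 0.002817
θ = atan2(y, x) = 54.6307° → 54.6307° (mod 360°)

54.6°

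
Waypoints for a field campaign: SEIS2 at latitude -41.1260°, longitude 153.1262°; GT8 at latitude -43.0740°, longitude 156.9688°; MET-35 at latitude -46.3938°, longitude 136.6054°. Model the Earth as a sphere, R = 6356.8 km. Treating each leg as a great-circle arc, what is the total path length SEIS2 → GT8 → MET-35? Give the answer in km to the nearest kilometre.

SEIS2→GT8: c = 0.060257 rad, d = 383.04 km
GT8→MET-35: c = 0.258258 rad, d = 1641.70 km
Total = 383.04 + 1641.70 = 2024.74 km

2025 km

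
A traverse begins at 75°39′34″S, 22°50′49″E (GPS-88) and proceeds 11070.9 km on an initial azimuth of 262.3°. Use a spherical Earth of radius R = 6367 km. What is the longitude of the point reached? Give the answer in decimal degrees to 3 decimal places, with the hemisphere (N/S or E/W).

76.989°W

GPS-88: φ = -75.65944°, λ = +22.84694°
δ = d/R = 11070.9/6367 = 1.738794 rad
φ₂ = arcsin(sin φ₁ cos δ + cos φ₁ sin δ cos θ)
   = arcsin(-0.96884·-0.16721 + 0.24768·0.98592·-0.13399) = 7.42794°
λ₂ = λ₁ + atan2(sin θ sin δ cos φ₁, cos δ − sin φ₁ sin φ₂) = -76.98927°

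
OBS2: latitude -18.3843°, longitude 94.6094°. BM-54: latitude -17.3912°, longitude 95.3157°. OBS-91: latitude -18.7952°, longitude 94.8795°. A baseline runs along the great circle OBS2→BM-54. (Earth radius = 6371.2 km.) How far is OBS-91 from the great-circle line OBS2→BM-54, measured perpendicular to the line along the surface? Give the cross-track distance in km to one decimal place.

δ₁₃ = central angle OBS2→OBS-91 = 0.008450 rad  (haversine)
θ₁₃ = bearing OBS2→OBS-91 = 148.118°,  θ₁₂ = bearing OBS2→BM-54 = 34.200°
dₓₜ = R·arcsin(sin δ₁₃ · sin(θ₁₃ − θ₁₂)) = 6371.2·arcsin(0.00845·sin(113.918°)) = 49.211 km
|dₓₜ| = 49.211 km

49.2 km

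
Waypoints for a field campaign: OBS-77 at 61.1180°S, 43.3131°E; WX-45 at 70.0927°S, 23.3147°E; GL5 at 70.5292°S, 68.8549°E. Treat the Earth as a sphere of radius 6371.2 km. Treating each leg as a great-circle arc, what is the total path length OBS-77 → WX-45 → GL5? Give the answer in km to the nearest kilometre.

OBS-77→WX-45: c = 0.210911 rad, d = 1343.76 km
WX-45→GL5: c = 0.261636 rad, d = 1666.93 km
Total = 1343.76 + 1666.93 = 3010.69 km

3011 km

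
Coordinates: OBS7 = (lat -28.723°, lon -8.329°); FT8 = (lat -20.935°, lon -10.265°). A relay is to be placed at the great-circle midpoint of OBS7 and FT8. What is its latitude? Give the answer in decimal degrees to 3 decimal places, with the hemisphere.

24.832°S

Bx = cos φ₂ cos Δλ = 0.933453,  By = cos φ₂ sin Δλ = -0.031553
φₘ = atan2(sin φ₁ + sin φ₂, √((cos φ₁ + Bx)² + By²)) = -24.83211°
λₘ = λ₁ + atan2(By, cos φ₁ + Bx) = -9.32749°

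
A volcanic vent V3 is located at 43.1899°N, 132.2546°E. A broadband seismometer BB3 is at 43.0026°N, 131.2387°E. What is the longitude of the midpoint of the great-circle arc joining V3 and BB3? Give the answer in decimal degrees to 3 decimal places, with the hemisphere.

Bx = cos φ₂ cos Δλ = 0.731208,  By = cos φ₂ sin Δλ = -0.012966
φₘ = atan2(sin φ₁ + sin φ₂, √((cos φ₁ + Bx)² + By²)) = 43.09737°
λₘ = λ₁ + atan2(By, cos φ₁ + Bx) = 131.74587°

131.746°E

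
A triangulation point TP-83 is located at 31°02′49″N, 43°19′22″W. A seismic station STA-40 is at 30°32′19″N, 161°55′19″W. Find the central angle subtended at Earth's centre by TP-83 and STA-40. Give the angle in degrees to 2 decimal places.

95.23°

TP-83: φ = +31.04694°, λ = -43.32278°
STA-40: φ = +30.53861°, λ = -161.92194°
Δφ = -0.5083°,  Δλ = -118.5992°
a = sin²(Δφ/2) + cos φ₁ cos φ₂ sin²(Δλ/2) = 0.545581
c = 2·arcsin(√a) = 1.662085 rad = 95.2304°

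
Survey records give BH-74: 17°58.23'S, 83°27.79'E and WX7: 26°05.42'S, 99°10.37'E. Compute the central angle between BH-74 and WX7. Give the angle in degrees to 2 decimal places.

BH-74: φ = -17.97050°, λ = +83.46317°
WX7: φ = -26.09033°, λ = +99.17283°
Δφ = -8.1198°,  Δλ = 15.7097°
a = sin²(Δφ/2) + cos φ₁ cos φ₂ sin²(Δλ/2) = 0.020968
c = 2·arcsin(√a) = 0.290629 rad = 16.6518°

16.65°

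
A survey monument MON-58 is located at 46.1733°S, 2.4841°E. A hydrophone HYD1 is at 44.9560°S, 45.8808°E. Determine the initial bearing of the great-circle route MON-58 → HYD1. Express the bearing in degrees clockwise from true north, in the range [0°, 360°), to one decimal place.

103.7°

Δλ = 43.3967°
y = sin Δλ · cos φ₂ = 0.486188
x = cos φ₁ sin φ₂ − sin φ₁ cos φ₂ cos Δλ = -0.118326
θ = atan2(y, x) = 103.6784° → 103.6784° (mod 360°)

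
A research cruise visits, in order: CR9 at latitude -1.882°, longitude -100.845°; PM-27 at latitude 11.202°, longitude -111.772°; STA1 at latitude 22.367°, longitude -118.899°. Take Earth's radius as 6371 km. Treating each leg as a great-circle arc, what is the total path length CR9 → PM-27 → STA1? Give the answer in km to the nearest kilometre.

CR9→PM-27: c = 0.296846 rad, d = 1891.21 km
PM-27→STA1: c = 0.228247 rad, d = 1454.16 km
Total = 1891.21 + 1454.16 = 3345.37 km

3345 km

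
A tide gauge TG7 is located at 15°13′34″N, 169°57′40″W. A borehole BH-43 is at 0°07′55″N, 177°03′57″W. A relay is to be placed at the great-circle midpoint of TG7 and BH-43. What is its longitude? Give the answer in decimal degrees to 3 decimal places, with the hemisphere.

TG7: φ = +15.22611°, λ = -169.96111°
BH-43: φ = +0.13194°, λ = -177.06583°
Bx = cos φ₂ cos Δλ = 0.992319,  By = cos φ₂ sin Δλ = -0.123683
φₘ = atan2(sin φ₁ + sin φ₂, √((cos φ₁ + Bx)² + By²)) = 7.69363°
λₘ = λ₁ + atan2(By, cos φ₁ + Bx) = -173.57701°

173.577°W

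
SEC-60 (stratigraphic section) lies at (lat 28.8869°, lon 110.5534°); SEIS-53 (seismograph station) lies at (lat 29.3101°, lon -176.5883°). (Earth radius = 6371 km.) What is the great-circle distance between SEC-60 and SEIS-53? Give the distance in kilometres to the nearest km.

6951 km

Δφ = 0.4232°,  Δλ = 72.8583°
a = sin²(Δφ/2) + cos φ₁ cos φ₂ sin²(Δλ/2) = 0.269243
c = 2·arcsin(√a) = 1.091096 rad = 62.5152°
d = R·c = 6371 × 1.091096 = 6951.4 km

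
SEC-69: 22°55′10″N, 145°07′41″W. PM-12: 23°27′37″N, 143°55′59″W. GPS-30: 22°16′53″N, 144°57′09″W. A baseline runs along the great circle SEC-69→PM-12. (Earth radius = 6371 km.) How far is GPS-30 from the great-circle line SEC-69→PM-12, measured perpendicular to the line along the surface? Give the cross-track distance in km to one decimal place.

71.6 km

SEC-69: φ = +22.91944°, λ = -145.12806°
PM-12: φ = +23.46028°, λ = -143.93306°
GPS-30: φ = +22.28139°, λ = -144.95250°
δ₁₃ = central angle SEC-69→GPS-30 = 0.011490 rad  (haversine)
θ₁₃ = bearing SEC-69→GPS-30 = 165.714°,  θ₁₂ = bearing SEC-69→PM-12 = 63.552°
dₓₜ = R·arcsin(sin δ₁₃ · sin(θ₁₃ − θ₁₂)) = 6371·arcsin(0.01149·sin(102.162°)) = 71.559 km
|dₓₜ| = 71.559 km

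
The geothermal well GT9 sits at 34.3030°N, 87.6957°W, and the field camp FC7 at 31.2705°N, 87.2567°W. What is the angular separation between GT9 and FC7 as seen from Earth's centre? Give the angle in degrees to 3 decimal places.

Δφ = -3.0325°,  Δλ = 0.4390°
a = sin²(Δφ/2) + cos φ₁ cos φ₂ sin²(Δλ/2) = 0.000711
c = 2·arcsin(√a) = 0.053317 rad = 3.0549°

3.055°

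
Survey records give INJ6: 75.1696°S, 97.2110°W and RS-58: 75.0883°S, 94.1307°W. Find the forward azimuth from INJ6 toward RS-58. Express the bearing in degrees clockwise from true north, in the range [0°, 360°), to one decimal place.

85.6°

Δλ = 3.0803°
y = sin Δλ · cos φ₂ = 0.013828
x = cos φ₁ sin φ₂ − sin φ₁ cos φ₂ cos Δλ = 0.001060
θ = atan2(y, x) = 85.6183° → 85.6183° (mod 360°)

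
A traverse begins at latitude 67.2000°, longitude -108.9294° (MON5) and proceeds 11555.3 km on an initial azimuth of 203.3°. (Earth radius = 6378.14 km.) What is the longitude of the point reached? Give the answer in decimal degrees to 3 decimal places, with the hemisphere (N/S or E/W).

136.690°W

δ = d/R = 11555.3/6378.14 = 1.811704 rad
φ₂ = arcsin(sin φ₁ cos δ + cos φ₁ sin δ cos θ)
   = arcsin(0.92186·-0.23858 + 0.38752·0.97112·-0.91845) = -34.44229°
λ₂ = λ₁ + atan2(sin θ sin δ cos φ₁, cos δ − sin φ₁ sin φ₂) = -136.68979°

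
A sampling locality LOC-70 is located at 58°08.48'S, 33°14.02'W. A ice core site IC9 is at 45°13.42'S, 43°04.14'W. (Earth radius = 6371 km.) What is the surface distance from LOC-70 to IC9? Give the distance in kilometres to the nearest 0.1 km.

LOC-70: φ = -58.14133°, λ = -33.23367°
IC9: φ = -45.22367°, λ = -43.06900°
Δφ = 12.9177°,  Δλ = -9.8353°
a = sin²(Δφ/2) + cos φ₁ cos φ₂ sin²(Δλ/2) = 0.015386
c = 2·arcsin(√a) = 0.248720 rad = 14.2506°
d = R·c = 6371 × 0.248720 = 1584.6 km

1584.6 km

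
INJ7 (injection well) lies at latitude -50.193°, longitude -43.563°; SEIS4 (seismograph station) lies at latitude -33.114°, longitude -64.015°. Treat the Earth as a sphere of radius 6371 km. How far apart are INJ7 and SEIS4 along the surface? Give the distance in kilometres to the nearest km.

2531 km

Δφ = 17.0790°,  Δλ = -20.4520°
a = sin²(Δφ/2) + cos φ₁ cos φ₂ sin²(Δλ/2) = 0.038950
c = 2·arcsin(√a) = 0.397324 rad = 22.7650°
d = R·c = 6371 × 0.397324 = 2531.3 km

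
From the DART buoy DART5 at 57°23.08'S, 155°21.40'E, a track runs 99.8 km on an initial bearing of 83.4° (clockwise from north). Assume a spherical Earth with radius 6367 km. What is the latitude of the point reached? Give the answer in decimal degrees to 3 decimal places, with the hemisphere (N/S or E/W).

57.271°S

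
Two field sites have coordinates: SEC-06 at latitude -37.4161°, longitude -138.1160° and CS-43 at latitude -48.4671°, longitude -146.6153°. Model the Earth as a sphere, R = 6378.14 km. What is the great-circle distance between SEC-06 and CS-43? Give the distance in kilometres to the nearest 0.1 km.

1409.7 km

Δφ = -11.0510°,  Δλ = -8.4993°
a = sin²(Δφ/2) + cos φ₁ cos φ₂ sin²(Δλ/2) = 0.012163
c = 2·arcsin(√a) = 0.221024 rad = 12.6638°
d = R·c = 6378.14 × 0.221024 = 1409.7 km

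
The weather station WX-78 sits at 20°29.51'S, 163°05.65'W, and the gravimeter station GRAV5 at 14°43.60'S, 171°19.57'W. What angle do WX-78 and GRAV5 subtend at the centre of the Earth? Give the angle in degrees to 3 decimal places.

9.733°

WX-78: φ = -20.49183°, λ = -163.09417°
GRAV5: φ = -14.72667°, λ = -171.32617°
Δφ = 5.7652°,  Δλ = -8.2320°
a = sin²(Δφ/2) + cos φ₁ cos φ₂ sin²(Δλ/2) = 0.007196
c = 2·arcsin(√a) = 0.169866 rad = 9.7326°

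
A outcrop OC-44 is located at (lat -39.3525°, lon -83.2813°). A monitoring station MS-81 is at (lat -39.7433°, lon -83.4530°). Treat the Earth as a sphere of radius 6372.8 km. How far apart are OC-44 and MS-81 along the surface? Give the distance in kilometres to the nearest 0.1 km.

45.9 km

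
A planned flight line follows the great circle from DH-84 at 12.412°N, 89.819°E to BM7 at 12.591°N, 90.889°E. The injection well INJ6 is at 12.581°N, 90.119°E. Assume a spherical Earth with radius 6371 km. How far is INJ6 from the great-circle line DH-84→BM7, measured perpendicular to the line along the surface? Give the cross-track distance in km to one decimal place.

13.0 km

δ₁₃ = central angle DH-84→INJ6 = 0.005902 rad  (haversine)
θ₁₃ = bearing DH-84→INJ6 = 59.983°,  θ₁₂ = bearing DH-84→BM7 = 80.161°
dₓₜ = R·arcsin(sin δ₁₃ · sin(θ₁₃ − θ₁₂)) = 6371·arcsin(0.00590·sin(-20.179°)) = -12.970 km
|dₓₜ| = 12.970 km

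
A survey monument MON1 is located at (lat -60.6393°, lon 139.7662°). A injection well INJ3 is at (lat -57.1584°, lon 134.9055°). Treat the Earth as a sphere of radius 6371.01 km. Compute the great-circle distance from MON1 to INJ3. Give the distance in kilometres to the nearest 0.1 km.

Δφ = 3.4809°,  Δλ = -4.8607°
a = sin²(Δφ/2) + cos φ₁ cos φ₂ sin²(Δλ/2) = 0.001401
c = 2·arcsin(√a) = 0.074866 rad = 4.2895°
d = R·c = 6371.01 × 0.074866 = 477.0 km

477.0 km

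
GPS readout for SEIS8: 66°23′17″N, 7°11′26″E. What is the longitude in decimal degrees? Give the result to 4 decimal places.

7.1906°E

7° + 11′/60 + 26″/3600 = 7 + 0.18333 + 0.00722 = 7.1906°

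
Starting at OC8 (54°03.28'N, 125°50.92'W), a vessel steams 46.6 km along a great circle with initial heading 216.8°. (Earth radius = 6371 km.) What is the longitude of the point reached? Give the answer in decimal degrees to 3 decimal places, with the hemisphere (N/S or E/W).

OC8: φ = +54.05467°, λ = -125.84867°
δ = d/R = 46.6/6371 = 0.007314 rad
φ₂ = arcsin(sin φ₁ cos δ + cos φ₁ sin δ cos θ)
   = arcsin(0.80958·0.99997 + 0.58701·0.00731·-0.80073) = 53.71834°
λ₂ = λ₁ + atan2(sin θ sin δ cos φ₁, cos δ − sin φ₁ sin φ₂) = -126.27290°

126.273°W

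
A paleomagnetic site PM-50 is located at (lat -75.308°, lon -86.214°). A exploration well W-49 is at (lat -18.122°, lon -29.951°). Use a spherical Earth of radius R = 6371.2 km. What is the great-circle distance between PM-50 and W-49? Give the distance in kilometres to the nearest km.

7142 km

Δφ = 57.1860°,  Δλ = 56.2630°
a = sin²(Δφ/2) + cos φ₁ cos φ₂ sin²(Δλ/2) = 0.282629
c = 2·arcsin(√a) = 1.121045 rad = 64.2311°
d = R·c = 6371.2 × 1.121045 = 7142.4 km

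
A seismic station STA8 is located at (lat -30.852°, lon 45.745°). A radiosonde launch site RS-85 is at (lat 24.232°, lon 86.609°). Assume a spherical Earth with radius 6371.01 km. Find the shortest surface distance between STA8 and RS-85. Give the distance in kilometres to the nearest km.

7513 km

Δφ = 55.0840°,  Δλ = 40.8640°
a = sin²(Δφ/2) + cos φ₁ cos φ₂ sin²(Δλ/2) = 0.309217
c = 2·arcsin(√a) = 1.179307 rad = 67.5693°
d = R·c = 6371.01 × 1.179307 = 7513.4 km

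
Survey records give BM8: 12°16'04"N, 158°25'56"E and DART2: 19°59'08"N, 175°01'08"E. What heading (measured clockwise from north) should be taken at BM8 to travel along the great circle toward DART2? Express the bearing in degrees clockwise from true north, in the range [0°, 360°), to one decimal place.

62.0°

BM8: φ = +12.26778°, λ = +158.43222°
DART2: φ = +19.98556°, λ = +175.01889°
Δλ = 16.5867°
y = sin Δλ · cos φ₂ = 0.268274
x = cos φ₁ sin φ₂ − sin φ₁ cos φ₂ cos Δλ = 0.142603
θ = atan2(y, x) = 62.0069° → 62.0069° (mod 360°)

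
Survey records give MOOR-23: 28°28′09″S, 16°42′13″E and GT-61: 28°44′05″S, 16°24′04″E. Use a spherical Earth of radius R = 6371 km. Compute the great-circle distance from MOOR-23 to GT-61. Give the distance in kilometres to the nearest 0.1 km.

MOOR-23: φ = -28.46917°, λ = +16.70361°
GT-61: φ = -28.73472°, λ = +16.40111°
Δφ = -0.2656°,  Δλ = -0.3025°
a = sin²(Δφ/2) + cos φ₁ cos φ₂ sin²(Δλ/2) = 0.000011
c = 2·arcsin(√a) = 0.006555 rad = 0.3756°
d = R·c = 6371 × 0.006555 = 41.8 km

41.8 km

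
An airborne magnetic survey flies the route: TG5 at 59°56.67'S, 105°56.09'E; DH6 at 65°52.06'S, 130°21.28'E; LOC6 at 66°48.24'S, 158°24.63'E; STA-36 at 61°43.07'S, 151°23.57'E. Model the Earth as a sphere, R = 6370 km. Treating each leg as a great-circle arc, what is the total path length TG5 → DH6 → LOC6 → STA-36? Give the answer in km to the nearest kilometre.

TG5: φ = -59.94450°, λ = +105.93483°
DH6: φ = -65.86767°, λ = +130.35467°
LOC6: φ = -66.80400°, λ = +158.41050°
STA-36: φ = -61.71783°, λ = +151.39283°
TG5→DH6: c = 0.217949 rad, d = 1388.34 km
DH6→LOC6: c = 0.195539 rad, d = 1245.58 km
LOC6→STA-36: c = 0.103347 rad, d = 658.32 km
Total = 1388.34 + 1245.58 + 658.32 = 3292.24 km

3292 km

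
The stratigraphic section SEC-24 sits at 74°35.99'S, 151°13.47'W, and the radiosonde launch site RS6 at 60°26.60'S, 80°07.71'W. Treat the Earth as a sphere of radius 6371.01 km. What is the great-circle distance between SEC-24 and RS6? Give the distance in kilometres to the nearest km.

SEC-24: φ = -74.59983°, λ = -151.22450°
RS6: φ = -60.44333°, λ = -80.12850°
Δφ = 14.1565°,  Δλ = 71.0960°
a = sin²(Δφ/2) + cos φ₁ cos φ₂ sin²(Δλ/2) = 0.059462
c = 2·arcsin(√a) = 0.492664 rad = 28.2276°
d = R·c = 6371.01 × 0.492664 = 3138.8 km

3139 km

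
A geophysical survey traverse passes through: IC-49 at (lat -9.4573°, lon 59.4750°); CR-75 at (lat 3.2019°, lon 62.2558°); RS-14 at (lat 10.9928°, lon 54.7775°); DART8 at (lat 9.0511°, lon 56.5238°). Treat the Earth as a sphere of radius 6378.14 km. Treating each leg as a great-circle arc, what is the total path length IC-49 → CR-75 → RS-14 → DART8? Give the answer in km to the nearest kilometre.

2929 km

IC-49→CR-75: c = 0.226176 rad, d = 1442.58 km
CR-75→RS-14: c = 0.187718 rad, d = 1197.29 km
RS-14→DART8: c = 0.045268 rad, d = 288.73 km
Total = 1442.58 + 1197.29 + 288.73 = 2928.60 km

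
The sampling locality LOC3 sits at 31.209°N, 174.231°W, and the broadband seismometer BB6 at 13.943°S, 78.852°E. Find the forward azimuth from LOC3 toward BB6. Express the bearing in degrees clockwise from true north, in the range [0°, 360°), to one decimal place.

Δλ = -106.9170°
y = sin Δλ · cos φ₂ = -0.928538
x = cos φ₁ sin φ₂ − sin φ₁ cos φ₂ cos Δλ = -0.059751
θ = atan2(y, x) = -93.6819° → 266.3181° (mod 360°)

266.3°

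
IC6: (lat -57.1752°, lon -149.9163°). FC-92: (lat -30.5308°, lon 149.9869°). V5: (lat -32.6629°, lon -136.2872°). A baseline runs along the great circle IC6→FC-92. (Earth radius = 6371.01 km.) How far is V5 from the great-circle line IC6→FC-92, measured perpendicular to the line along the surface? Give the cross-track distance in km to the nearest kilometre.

δ₁₃ = central angle IC6→V5 = 0.457811 rad  (haversine)
θ₁₃ = bearing IC6→V5 = 26.668°,  θ₁₂ = bearing IC6→FC-92 = 276.531°
dₓₜ = R·arcsin(sin δ₁₃ · sin(θ₁₃ − θ₁₂)) = 6371.01·arcsin(0.44199·sin(-249.863°)) = 2726.198 km
|dₓₜ| = 2726.198 km

2726 km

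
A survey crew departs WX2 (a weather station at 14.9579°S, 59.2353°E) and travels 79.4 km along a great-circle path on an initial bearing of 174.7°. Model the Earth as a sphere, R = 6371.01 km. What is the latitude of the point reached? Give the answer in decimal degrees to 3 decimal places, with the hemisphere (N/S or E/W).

δ = d/R = 79.4/6371.01 = 0.012463 rad
φ₂ = arcsin(sin φ₁ cos δ + cos φ₁ sin δ cos θ)
   = arcsin(-0.25811·0.99992 + 0.96612·0.01246·-0.99572) = -15.66890°
λ₂ = λ₁ + atan2(sin θ sin δ cos φ₁, cos δ − sin φ₁ sin φ₂) = 59.30380°

15.669°S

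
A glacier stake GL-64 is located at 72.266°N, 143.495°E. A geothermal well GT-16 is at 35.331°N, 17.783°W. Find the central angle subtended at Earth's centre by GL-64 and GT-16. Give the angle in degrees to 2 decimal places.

71.61°

Δφ = -36.9350°,  Δλ = -161.2780°
a = sin²(Δφ/2) + cos φ₁ cos φ₂ sin²(Δλ/2) = 0.342266
c = 2·arcsin(√a) = 1.249846 rad = 71.6109°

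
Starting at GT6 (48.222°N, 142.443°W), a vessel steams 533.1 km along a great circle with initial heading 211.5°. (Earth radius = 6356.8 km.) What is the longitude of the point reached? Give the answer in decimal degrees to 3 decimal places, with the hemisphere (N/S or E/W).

δ = d/R = 533.1/6356.8 = 0.083863 rad
φ₂ = arcsin(sin φ₁ cos δ + cos φ₁ sin δ cos θ)
   = arcsin(0.74573·0.99649 + 0.66625·0.08376·-0.85264) = 44.06923°
λ₂ = λ₁ + atan2(sin θ sin δ cos φ₁, cos δ − sin φ₁ sin φ₂) = -145.93529°

145.935°W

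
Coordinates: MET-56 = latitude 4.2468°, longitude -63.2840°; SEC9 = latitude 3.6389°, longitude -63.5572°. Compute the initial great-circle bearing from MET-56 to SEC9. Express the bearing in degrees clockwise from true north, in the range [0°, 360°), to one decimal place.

Δλ = -0.2732°
y = sin Δλ · cos φ₂ = -0.004759
x = cos φ₁ sin φ₂ − sin φ₁ cos φ₂ cos Δλ = -0.010609
θ = atan2(y, x) = -155.8413° → 204.1587° (mod 360°)

204.2°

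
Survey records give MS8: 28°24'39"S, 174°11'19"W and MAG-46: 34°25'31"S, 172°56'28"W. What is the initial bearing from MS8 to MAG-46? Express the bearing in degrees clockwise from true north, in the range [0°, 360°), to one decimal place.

MS8: φ = -28.41083°, λ = -174.18861°
MAG-46: φ = -34.42528°, λ = -172.94111°
Δλ = 1.2475°
y = sin Δλ · cos φ₂ = 0.017958
x = cos φ₁ sin φ₂ − sin φ₁ cos φ₂ cos Δλ = -0.104872
θ = atan2(y, x) = 170.2829° → 170.2829° (mod 360°)

170.3°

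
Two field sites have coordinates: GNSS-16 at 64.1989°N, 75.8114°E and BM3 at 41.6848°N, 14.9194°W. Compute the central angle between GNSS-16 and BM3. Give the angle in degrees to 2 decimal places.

53.52°

Δφ = -22.5141°,  Δλ = -90.7308°
a = sin²(Δφ/2) + cos φ₁ cos φ₂ sin²(Δλ/2) = 0.202705
c = 2·arcsin(√a) = 0.934041 rad = 53.5166°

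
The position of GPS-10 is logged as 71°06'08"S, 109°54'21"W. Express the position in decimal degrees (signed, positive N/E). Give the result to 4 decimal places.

lat: 71.1022° S → -71.1022°
lon: 109.9058° W → -109.9058°

-71.1022°, -109.9058°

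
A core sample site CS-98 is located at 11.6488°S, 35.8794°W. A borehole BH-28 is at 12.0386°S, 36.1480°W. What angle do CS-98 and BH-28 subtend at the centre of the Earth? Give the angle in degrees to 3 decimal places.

Δφ = -0.3898°,  Δλ = -0.2686°
a = sin²(Δφ/2) + cos φ₁ cos φ₂ sin²(Δλ/2) = 0.000017
c = 2·arcsin(√a) = 0.008206 rad = 0.4702°

0.470°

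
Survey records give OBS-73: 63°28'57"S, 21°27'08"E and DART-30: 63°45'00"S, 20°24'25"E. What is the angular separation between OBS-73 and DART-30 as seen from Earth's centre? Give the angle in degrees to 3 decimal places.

OBS-73: φ = -63.48250°, λ = +21.45222°
DART-30: φ = -63.75000°, λ = +20.40694°
Δφ = -0.2675°,  Δλ = -1.0453°
a = sin²(Δφ/2) + cos φ₁ cos φ₂ sin²(Δλ/2) = 0.000022
c = 2·arcsin(√a) = 0.009355 rad = 0.5360°

0.536°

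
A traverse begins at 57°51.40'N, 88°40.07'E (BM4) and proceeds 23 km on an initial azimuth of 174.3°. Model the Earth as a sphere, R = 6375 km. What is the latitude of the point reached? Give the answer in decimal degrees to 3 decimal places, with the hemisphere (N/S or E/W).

57.651°N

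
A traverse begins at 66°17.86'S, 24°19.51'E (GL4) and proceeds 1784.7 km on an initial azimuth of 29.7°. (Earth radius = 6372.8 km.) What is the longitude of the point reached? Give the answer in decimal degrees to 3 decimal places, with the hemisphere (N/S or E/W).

GL4: φ = -66.29767°, λ = +24.32517°
δ = d/R = 1784.7/6372.8 = 0.280050 rad
φ₂ = arcsin(sin φ₁ cos δ + cos φ₁ sin δ cos θ)
   = arcsin(-0.91565·0.96104 + 0.40199·0.27640·0.86863) = -51.57852°
λ₂ = λ₁ + atan2(sin θ sin δ cos φ₁, cos δ − sin φ₁ sin φ₂) = 37.05587°

37.056°E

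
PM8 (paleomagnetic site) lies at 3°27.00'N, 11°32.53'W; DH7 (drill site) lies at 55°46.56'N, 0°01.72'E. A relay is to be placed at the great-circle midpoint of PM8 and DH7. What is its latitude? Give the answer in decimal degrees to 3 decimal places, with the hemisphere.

29.729°N

PM8: φ = +3.45000°, λ = -11.54217°
DH7: φ = +55.77600°, λ = +0.02867°
Bx = cos φ₂ cos Δλ = 0.551000,  By = cos φ₂ sin Δλ = 0.112812
φₘ = atan2(sin φ₁ + sin φ₂, √((cos φ₁ + Bx)² + By²)) = 29.72899°
λₘ = λ₁ + atan2(By, cos φ₁ + Bx) = -7.37724°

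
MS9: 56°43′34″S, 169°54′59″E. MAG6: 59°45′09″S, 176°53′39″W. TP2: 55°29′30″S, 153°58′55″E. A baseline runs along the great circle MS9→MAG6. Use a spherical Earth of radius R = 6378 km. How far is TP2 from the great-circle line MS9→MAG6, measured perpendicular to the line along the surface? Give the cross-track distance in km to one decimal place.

463.8 km

MS9: φ = -56.72611°, λ = +169.91639°
MAG6: φ = -59.75250°, λ = -176.89417°
TP2: φ = -55.49167°, λ = +153.98194°
δ₁₃ = central angle MS9→TP2 = 0.156203 rad  (haversine)
θ₁₃ = bearing MS9→TP2 = 271.232°,  θ₁₂ = bearing MS9→MAG6 = 119.074°
dₓₜ = R·arcsin(sin δ₁₃ · sin(θ₁₃ − θ₁₂)) = 6378·arcsin(0.15557·sin(152.158°)) = 463.812 km
|dₓₜ| = 463.812 km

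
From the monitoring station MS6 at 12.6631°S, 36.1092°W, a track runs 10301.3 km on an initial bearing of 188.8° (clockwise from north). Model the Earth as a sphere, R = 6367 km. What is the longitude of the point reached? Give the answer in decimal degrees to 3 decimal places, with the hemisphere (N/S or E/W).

δ = d/R = 10301.3/6367 = 1.617921 rad
φ₂ = arcsin(sin φ₁ cos δ + cos φ₁ sin δ cos θ)
   = arcsin(-0.21922·-0.04711 + 0.97568·0.99889·-0.98823) = -72.32492°
λ₂ = λ₁ + atan2(sin θ sin δ cos φ₁, cos δ − sin φ₁ sin φ₂) = 174.11039°

174.110°E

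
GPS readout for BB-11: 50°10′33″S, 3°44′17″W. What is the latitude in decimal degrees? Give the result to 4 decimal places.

50° + 10′/60 + 33″/3600 = 50 + 0.16667 + 0.00917 = 50.1758°

50.1758°S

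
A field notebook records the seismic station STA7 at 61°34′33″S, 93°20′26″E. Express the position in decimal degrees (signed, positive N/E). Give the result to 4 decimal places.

-61.5758°, +93.3406°

lat: 61.5758° S → -61.5758°
lon: 93.3406° E → +93.3406°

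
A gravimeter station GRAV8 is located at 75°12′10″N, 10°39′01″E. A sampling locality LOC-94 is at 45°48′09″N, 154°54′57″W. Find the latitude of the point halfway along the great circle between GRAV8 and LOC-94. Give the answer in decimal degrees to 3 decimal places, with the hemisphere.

74.901°N

GRAV8: φ = +75.20278°, λ = +10.65028°
LOC-94: φ = +45.80250°, λ = -154.91583°
Bx = cos φ₂ cos Δλ = -0.675129,  By = cos φ₂ sin Δλ = -0.173769
φₘ = atan2(sin φ₁ + sin φ₂, √((cos φ₁ + Bx)² + By²)) = 74.90123°
λₘ = λ₁ + atan2(By, cos φ₁ + Bx) = -146.86005°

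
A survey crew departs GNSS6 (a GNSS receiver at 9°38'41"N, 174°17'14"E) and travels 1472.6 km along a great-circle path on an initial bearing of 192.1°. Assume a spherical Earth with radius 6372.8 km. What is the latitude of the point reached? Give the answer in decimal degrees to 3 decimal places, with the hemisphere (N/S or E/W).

3.307°S

GNSS6: φ = +9.64472°, λ = +174.28722°
δ = d/R = 1472.6/6372.8 = 0.231076 rad
φ₂ = arcsin(sin φ₁ cos δ + cos φ₁ sin δ cos θ)
   = arcsin(0.16754·0.97342 + 0.98587·0.22902·-0.97778) = -3.30701°
λ₂ = λ₁ + atan2(sin θ sin δ cos φ₁, cos δ − sin φ₁ sin φ₂) = 171.53092°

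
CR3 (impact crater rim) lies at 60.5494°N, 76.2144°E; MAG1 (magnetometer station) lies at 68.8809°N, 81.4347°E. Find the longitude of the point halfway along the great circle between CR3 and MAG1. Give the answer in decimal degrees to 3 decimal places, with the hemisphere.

78.422°E

Bx = cos φ₂ cos Δλ = 0.358813,  By = cos φ₂ sin Δλ = 0.032783
φₘ = atan2(sin φ₁ + sin φ₂, √((cos φ₁ + Bx)² + By²)) = 64.73757°
λₘ = λ₁ + atan2(By, cos φ₁ + Bx) = 78.42182°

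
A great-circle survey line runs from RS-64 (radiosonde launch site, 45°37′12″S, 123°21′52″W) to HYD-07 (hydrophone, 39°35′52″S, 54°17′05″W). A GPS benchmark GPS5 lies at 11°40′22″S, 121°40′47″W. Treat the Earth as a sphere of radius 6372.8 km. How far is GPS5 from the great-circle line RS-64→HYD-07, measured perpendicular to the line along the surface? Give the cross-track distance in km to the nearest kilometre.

3611 km

RS-64: φ = -45.62000°, λ = -123.36444°
HYD-07: φ = -39.59778°, λ = -54.28472°
GPS5: φ = -11.67278°, λ = -121.67972°
δ₁₃ = central angle RS-64→GPS5 = 0.593021 rad  (haversine)
θ₁₃ = bearing RS-64→GPS5 = 2.953°,  θ₁₂ = bearing RS-64→HYD-07 = 109.095°
dₓₜ = R·arcsin(sin δ₁₃ · sin(θ₁₃ − θ₁₂)) = 6372.8·arcsin(0.55887·sin(-106.142°)) = -3611.357 km
|dₓₜ| = 3611.357 km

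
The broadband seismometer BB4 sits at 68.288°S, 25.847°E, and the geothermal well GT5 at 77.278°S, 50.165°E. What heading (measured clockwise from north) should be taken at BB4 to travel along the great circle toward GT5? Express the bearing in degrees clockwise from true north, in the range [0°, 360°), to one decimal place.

152.5°

Δλ = 24.3180°
y = sin Δλ · cos φ₂ = 0.090687
x = cos φ₁ sin φ₂ − sin φ₁ cos φ₂ cos Δλ = -0.174415
θ = atan2(y, x) = 152.5279° → 152.5279° (mod 360°)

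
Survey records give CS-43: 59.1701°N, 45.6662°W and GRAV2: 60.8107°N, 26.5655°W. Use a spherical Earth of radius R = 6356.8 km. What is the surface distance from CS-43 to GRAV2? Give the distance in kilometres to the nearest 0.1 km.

1071.4 km

Δφ = 1.6406°,  Δλ = 19.1007°
a = sin²(Δφ/2) + cos φ₁ cos φ₂ sin²(Δλ/2) = 0.007085
c = 2·arcsin(√a) = 0.168547 rad = 9.6570°
d = R·c = 6356.8 × 0.168547 = 1071.4 km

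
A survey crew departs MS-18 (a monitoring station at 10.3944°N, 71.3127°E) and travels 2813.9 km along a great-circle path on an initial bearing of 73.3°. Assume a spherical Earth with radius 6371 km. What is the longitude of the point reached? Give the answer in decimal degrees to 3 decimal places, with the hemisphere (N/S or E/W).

96.590°E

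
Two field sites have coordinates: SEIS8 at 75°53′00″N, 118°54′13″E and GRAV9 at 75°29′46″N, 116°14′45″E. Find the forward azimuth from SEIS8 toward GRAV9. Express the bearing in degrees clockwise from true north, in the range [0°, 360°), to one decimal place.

240.8°

SEIS8: φ = +75.88333°, λ = +118.90361°
GRAV9: φ = +75.49611°, λ = +116.24583°
Δλ = -2.6578°
y = sin Δλ · cos φ₂ = -0.011613
x = cos φ₁ sin φ₂ − sin φ₁ cos φ₂ cos Δλ = -0.006497
θ = atan2(y, x) = -119.2247° → 240.7753° (mod 360°)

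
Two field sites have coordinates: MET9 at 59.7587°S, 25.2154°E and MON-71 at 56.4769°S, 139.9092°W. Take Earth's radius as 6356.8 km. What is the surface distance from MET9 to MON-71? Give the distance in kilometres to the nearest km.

Δφ = 3.2818°,  Δλ = -165.1246°
a = sin²(Δφ/2) + cos φ₁ cos φ₂ sin²(Δλ/2) = 0.274307
c = 2·arcsin(√a) = 1.102479 rad = 63.1674°
d = R·c = 6356.8 × 1.102479 = 7008.2 km

7008 km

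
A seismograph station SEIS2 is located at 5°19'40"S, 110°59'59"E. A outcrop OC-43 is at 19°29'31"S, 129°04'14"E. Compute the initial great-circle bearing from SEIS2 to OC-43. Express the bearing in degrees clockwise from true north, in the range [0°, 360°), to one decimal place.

SEIS2: φ = -5.32778°, λ = +110.99972°
OC-43: φ = -19.49194°, λ = +129.07056°
Δλ = 18.0708°
y = sin Δλ · cos φ₂ = 0.292415
x = cos φ₁ sin φ₂ − sin φ₁ cos φ₂ cos Δλ = -0.249019
θ = atan2(y, x) = 130.4175° → 130.4175° (mod 360°)

130.4°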